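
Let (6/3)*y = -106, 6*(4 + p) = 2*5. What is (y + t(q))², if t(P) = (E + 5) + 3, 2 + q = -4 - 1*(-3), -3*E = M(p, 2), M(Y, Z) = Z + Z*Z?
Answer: 2209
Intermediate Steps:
p = -7/3 (p = -4 + (2*5)/6 = -4 + (⅙)*10 = -4 + 5/3 = -7/3 ≈ -2.3333)
M(Y, Z) = Z + Z²
y = -53 (y = (½)*(-106) = -53)
E = -2 (E = -2*(1 + 2)/3 = -2*3/3 = -⅓*6 = -2)
q = -3 (q = -2 + (-4 - 1*(-3)) = -2 + (-4 + 3) = -2 - 1 = -3)
t(P) = 6 (t(P) = (-2 + 5) + 3 = 3 + 3 = 6)
(y + t(q))² = (-53 + 6)² = (-47)² = 2209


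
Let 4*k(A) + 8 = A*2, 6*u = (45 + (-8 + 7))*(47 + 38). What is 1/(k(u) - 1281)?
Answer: -3/2914 ≈ -0.0010295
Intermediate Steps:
u = 1870/3 (u = ((45 + (-8 + 7))*(47 + 38))/6 = ((45 - 1)*85)/6 = (44*85)/6 = (⅙)*3740 = 1870/3 ≈ 623.33)
k(A) = -2 + A/2 (k(A) = -2 + (A*2)/4 = -2 + (2*A)/4 = -2 + A/2)
1/(k(u) - 1281) = 1/((-2 + (½)*(1870/3)) - 1281) = 1/((-2 + 935/3) - 1281) = 1/(929/3 - 1281) = 1/(-2914/3) = -3/2914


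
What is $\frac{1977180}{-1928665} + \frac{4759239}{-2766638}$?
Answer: $- \frac{94510445205}{34425276634} \approx -2.7454$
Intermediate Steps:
$\frac{1977180}{-1928665} + \frac{4759239}{-2766638} = 1977180 \left(- \frac{1}{1928665}\right) + 4759239 \left(- \frac{1}{2766638}\right) = - \frac{12756}{12443} - \frac{4759239}{2766638} = - \frac{94510445205}{34425276634}$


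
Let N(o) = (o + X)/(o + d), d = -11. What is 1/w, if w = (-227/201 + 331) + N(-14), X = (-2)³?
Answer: 5025/1662022 ≈ 0.0030234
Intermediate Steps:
X = -8
N(o) = (-8 + o)/(-11 + o) (N(o) = (o - 8)/(o - 11) = (-8 + o)/(-11 + o))
w = 1662022/5025 (w = (-227/201 + 331) + (-8 - 14)/(-11 - 14) = (-227*1/201 + 331) - 22/(-25) = (-227/201 + 331) - 1/25*(-22) = 66304/201 + 22/25 = 1662022/5025 ≈ 330.75)
1/w = 1/(1662022/5025) = 5025/1662022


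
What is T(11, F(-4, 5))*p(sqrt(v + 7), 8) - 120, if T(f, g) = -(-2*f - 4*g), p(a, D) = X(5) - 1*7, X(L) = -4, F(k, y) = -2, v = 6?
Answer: -274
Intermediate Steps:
p(a, D) = -11 (p(a, D) = -4 - 1*7 = -4 - 7 = -11)
T(f, g) = 2*f + 4*g (T(f, g) = -(-4*g - 2*f) = 2*f + 4*g)
T(11, F(-4, 5))*p(sqrt(v + 7), 8) - 120 = (2*11 + 4*(-2))*(-11) - 120 = (22 - 8)*(-11) - 120 = 14*(-11) - 120 = -154 - 120 = -274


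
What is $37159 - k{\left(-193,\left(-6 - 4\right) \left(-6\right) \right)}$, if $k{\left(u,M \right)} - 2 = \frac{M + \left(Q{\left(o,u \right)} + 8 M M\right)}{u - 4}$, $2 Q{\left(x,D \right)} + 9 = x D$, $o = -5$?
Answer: $\frac{7349267}{197} \approx 37306.0$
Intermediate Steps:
$Q{\left(x,D \right)} = - \frac{9}{2} + \frac{D x}{2}$ ($Q{\left(x,D \right)} = - \frac{9}{2} + \frac{x D}{2} = - \frac{9}{2} + \frac{D x}{2}$)
$k{\left(u,M \right)} = 2 + \frac{- \frac{9}{2} + M + 8 M^{2} - \frac{5 u}{2}}{-4 + u}$ ($k{\left(u,M \right)} = 2 + \frac{M + \left(\left(- \frac{9}{2} + \frac{1}{2} u \left(-5\right)\right) + 8 M M\right)}{u - 4} = 2 + \frac{M - \left(\frac{9}{2} - 8 M^{2} + \frac{5 u}{2}\right)}{-4 + u} = 2 + \frac{- \frac{9}{2} + M + 8 M^{2} - \frac{5 u}{2}}{-4 + u}$)
$37159 - k{\left(-193,\left(-6 - 4\right) \left(-6\right) \right)} = 37159 - \frac{-25 - -193 + 2 \left(-6 - 4\right) \left(-6\right) + 16 \left(\left(-6 - 4\right) \left(-6\right)\right)^{2}}{2 \left(-4 - 193\right)} = 37159 - \frac{-25 + 193 + 2 \left(\left(-10\right) \left(-6\right)\right) + 16 \left(\left(-10\right) \left(-6\right)\right)^{2}}{2 \left(-197\right)} = 37159 - \frac{1}{2} \left(- \frac{1}{197}\right) \left(-25 + 193 + 2 \cdot 60 + 16 \cdot 60^{2}\right) = 37159 - \frac{1}{2} \left(- \frac{1}{197}\right) \left(-25 + 193 + 120 + 16 \cdot 3600\right) = 37159 - \frac{1}{2} \left(- \frac{1}{197}\right) \left(-25 + 193 + 120 + 57600\right) = 37159 - \frac{1}{2} \left(- \frac{1}{197}\right) 57888 = 37159 - - \frac{28944}{197} = 37159 + \frac{28944}{197} = \frac{7349267}{197}$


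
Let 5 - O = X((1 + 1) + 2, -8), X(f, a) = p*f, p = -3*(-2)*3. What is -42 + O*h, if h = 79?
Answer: -5335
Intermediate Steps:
p = 18 (p = 6*3 = 18)
X(f, a) = 18*f
O = -67 (O = 5 - 18*((1 + 1) + 2) = 5 - 18*(2 + 2) = 5 - 18*4 = 5 - 1*72 = 5 - 72 = -67)
-42 + O*h = -42 - 67*79 = -42 - 5293 = -5335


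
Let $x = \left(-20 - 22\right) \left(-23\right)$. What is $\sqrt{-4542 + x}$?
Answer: $2 i \sqrt{894} \approx 59.8 i$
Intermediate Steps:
$x = 966$ ($x = \left(-20 - 22\right) \left(-23\right) = \left(-42\right) \left(-23\right) = 966$)
$\sqrt{-4542 + x} = \sqrt{-4542 + 966} = \sqrt{-3576} = 2 i \sqrt{894}$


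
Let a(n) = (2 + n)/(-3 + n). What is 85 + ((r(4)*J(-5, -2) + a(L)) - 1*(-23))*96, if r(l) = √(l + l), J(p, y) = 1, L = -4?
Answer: 16243/7 + 192*√2 ≈ 2592.0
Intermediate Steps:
a(n) = (2 + n)/(-3 + n)
r(l) = √2*√l (r(l) = √(2*l) = √2*√l)
85 + ((r(4)*J(-5, -2) + a(L)) - 1*(-23))*96 = 85 + (((√2*√4)*1 + (2 - 4)/(-3 - 4)) - 1*(-23))*96 = 85 + (((√2*2)*1 - 2/(-7)) + 23)*96 = 85 + (((2*√2)*1 - ⅐*(-2)) + 23)*96 = 85 + ((2*√2 + 2/7) + 23)*96 = 85 + ((2/7 + 2*√2) + 23)*96 = 85 + (163/7 + 2*√2)*96 = 85 + (15648/7 + 192*√2) = 16243/7 + 192*√2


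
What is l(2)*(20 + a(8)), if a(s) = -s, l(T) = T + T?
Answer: 48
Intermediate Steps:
l(T) = 2*T
l(2)*(20 + a(8)) = (2*2)*(20 - 1*8) = 4*(20 - 8) = 4*12 = 48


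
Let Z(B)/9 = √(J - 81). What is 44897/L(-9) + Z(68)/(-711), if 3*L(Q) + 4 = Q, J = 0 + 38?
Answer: -134691/13 - I*√43/79 ≈ -10361.0 - 0.083006*I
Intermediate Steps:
J = 38
L(Q) = -4/3 + Q/3
Z(B) = 9*I*√43 (Z(B) = 9*√(38 - 81) = 9*√(-43) = 9*(I*√43) = 9*I*√43)
44897/L(-9) + Z(68)/(-711) = 44897/(-4/3 + (⅓)*(-9)) + (9*I*√43)/(-711) = 44897/(-4/3 - 3) + (9*I*√43)*(-1/711) = 44897/(-13/3) - I*√43/79 = 44897*(-3/13) - I*√43/79 = -134691/13 - I*√43/79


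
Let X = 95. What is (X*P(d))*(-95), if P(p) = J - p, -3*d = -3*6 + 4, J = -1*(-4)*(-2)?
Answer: 342950/3 ≈ 1.1432e+5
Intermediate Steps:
J = -8 (J = 4*(-2) = -8)
d = 14/3 (d = -(-3*6 + 4)/3 = -(-18 + 4)/3 = -1/3*(-14) = 14/3 ≈ 4.6667)
P(p) = -8 - p
(X*P(d))*(-95) = (95*(-8 - 1*14/3))*(-95) = (95*(-8 - 14/3))*(-95) = (95*(-38/3))*(-95) = -3610/3*(-95) = 342950/3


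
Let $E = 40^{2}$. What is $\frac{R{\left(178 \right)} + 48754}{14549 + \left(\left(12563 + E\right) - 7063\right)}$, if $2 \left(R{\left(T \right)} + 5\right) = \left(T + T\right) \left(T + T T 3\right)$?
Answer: $\frac{16999689}{21649} \approx 785.24$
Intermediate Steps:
$E = 1600$
$R{\left(T \right)} = -5 + T \left(T + 3 T^{2}\right)$ ($R{\left(T \right)} = -5 + \frac{\left(T + T\right) \left(T + T T 3\right)}{2} = -5 + \frac{2 T \left(T + T^{2} \cdot 3\right)}{2} = -5 + \frac{2 T \left(T + 3 T^{2}\right)}{2} = -5 + T \left(T + 3 T^{2}\right)$)
$\frac{R{\left(178 \right)} + 48754}{14549 + \left(\left(12563 + E\right) - 7063\right)} = \frac{\left(-5 + 178^{2} + 3 \cdot 178^{3}\right) + 48754}{14549 + \left(\left(12563 + 1600\right) - 7063\right)} = \frac{\left(-5 + 31684 + 3 \cdot 5639752\right) + 48754}{14549 + \left(14163 - 7063\right)} = \frac{\left(-5 + 31684 + 16919256\right) + 48754}{14549 + 7100} = \frac{16950935 + 48754}{21649} = 16999689 \cdot \frac{1}{21649} = \frac{16999689}{21649}$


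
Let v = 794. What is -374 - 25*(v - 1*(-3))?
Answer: -20299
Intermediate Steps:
-374 - 25*(v - 1*(-3)) = -374 - 25*(794 - 1*(-3)) = -374 - 25*(794 + 3) = -374 - 25*797 = -374 - 19925 = -20299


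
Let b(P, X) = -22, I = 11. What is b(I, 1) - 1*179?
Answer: -201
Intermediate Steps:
b(I, 1) - 1*179 = -22 - 1*179 = -22 - 179 = -201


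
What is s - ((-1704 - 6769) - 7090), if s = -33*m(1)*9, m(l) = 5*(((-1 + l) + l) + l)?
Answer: 12593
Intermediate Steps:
m(l) = -5 + 15*l (m(l) = 5*((-1 + 2*l) + l) = 5*(-1 + 3*l) = -5 + 15*l)
s = -2970 (s = -33*(-5 + 15*1)*9 = -33*(-5 + 15)*9 = -33*10*9 = -330*9 = -2970)
s - ((-1704 - 6769) - 7090) = -2970 - ((-1704 - 6769) - 7090) = -2970 - (-8473 - 7090) = -2970 - 1*(-15563) = -2970 + 15563 = 12593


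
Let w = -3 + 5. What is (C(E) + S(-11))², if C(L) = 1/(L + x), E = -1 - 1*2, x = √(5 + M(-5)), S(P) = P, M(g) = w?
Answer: 158 + 25*√7/2 ≈ 191.07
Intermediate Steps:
w = 2
M(g) = 2
x = √7 (x = √(5 + 2) = √7 ≈ 2.6458)
E = -3 (E = -1 - 2 = -3)
C(L) = 1/(L + √7)
(C(E) + S(-11))² = (1/(-3 + √7) - 11)² = (-11 + 1/(-3 + √7))²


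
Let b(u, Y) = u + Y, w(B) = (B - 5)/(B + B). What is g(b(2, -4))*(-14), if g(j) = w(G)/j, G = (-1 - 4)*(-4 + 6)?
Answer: 21/4 ≈ 5.2500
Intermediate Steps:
G = -10 (G = -5*2 = -10)
w(B) = (-5 + B)/(2*B) (w(B) = (-5 + B)/((2*B)) = (-5 + B)*(1/(2*B)) = (-5 + B)/(2*B))
b(u, Y) = Y + u
g(j) = 3/(4*j) (g(j) = ((1/2)*(-5 - 10)/(-10))/j = ((1/2)*(-1/10)*(-15))/j = 3/(4*j))
g(b(2, -4))*(-14) = (3/(4*(-4 + 2)))*(-14) = ((3/4)/(-2))*(-14) = ((3/4)*(-1/2))*(-14) = -3/8*(-14) = 21/4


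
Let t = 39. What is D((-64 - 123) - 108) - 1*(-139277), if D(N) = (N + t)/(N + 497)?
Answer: 14066849/101 ≈ 1.3928e+5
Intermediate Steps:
D(N) = (39 + N)/(497 + N) (D(N) = (N + 39)/(N + 497) = (39 + N)/(497 + N))
D((-64 - 123) - 108) - 1*(-139277) = (39 + ((-64 - 123) - 108))/(497 + ((-64 - 123) - 108)) - 1*(-139277) = (39 + (-187 - 108))/(497 + (-187 - 108)) + 139277 = (39 - 295)/(497 - 295) + 139277 = -256/202 + 139277 = (1/202)*(-256) + 139277 = -128/101 + 139277 = 14066849/101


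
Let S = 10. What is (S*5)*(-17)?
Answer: -850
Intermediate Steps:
(S*5)*(-17) = (10*5)*(-17) = 50*(-17) = -850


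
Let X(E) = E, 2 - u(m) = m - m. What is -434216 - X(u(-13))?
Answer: -434218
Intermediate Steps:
u(m) = 2 (u(m) = 2 - (m - m) = 2 - 1*0 = 2 + 0 = 2)
-434216 - X(u(-13)) = -434216 - 1*2 = -434216 - 2 = -434218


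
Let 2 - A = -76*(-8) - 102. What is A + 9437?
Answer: 8933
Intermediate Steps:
A = -504 (A = 2 - (-76*(-8) - 102) = 2 - (608 - 102) = 2 - 1*506 = 2 - 506 = -504)
A + 9437 = -504 + 9437 = 8933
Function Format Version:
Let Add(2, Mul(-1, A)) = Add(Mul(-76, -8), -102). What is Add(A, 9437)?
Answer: 8933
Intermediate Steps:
A = -504 (A = Add(2, Mul(-1, Add(Mul(-76, -8), -102))) = Add(2, Mul(-1, Add(608, -102))) = Add(2, Mul(-1, 506)) = Add(2, -506) = -504)
Add(A, 9437) = Add(-504, 9437) = 8933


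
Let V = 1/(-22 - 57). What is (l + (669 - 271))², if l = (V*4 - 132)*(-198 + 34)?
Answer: 3035574444100/6241 ≈ 4.8639e+8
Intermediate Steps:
V = -1/79 (V = 1/(-79) = -1/79 ≈ -0.012658)
l = 1710848/79 (l = (-1/79*4 - 132)*(-198 + 34) = (-4/79 - 132)*(-164) = -10432/79*(-164) = 1710848/79 ≈ 21656.)
(l + (669 - 271))² = (1710848/79 + (669 - 271))² = (1710848/79 + 398)² = (1742290/79)² = 3035574444100/6241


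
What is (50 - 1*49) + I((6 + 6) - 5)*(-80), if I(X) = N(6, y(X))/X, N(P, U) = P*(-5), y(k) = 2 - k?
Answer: 2407/7 ≈ 343.86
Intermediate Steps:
N(P, U) = -5*P
I(X) = -30/X (I(X) = (-5*6)/X = -30/X)
(50 - 1*49) + I((6 + 6) - 5)*(-80) = (50 - 1*49) - 30/((6 + 6) - 5)*(-80) = (50 - 49) - 30/(12 - 5)*(-80) = 1 - 30/7*(-80) = 1 + 2400/7 = 2407/7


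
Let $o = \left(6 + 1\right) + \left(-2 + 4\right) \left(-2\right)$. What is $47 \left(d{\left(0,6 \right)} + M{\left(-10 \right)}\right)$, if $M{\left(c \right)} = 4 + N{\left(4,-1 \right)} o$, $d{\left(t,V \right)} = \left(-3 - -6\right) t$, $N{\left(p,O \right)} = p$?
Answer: $752$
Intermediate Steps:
$d{\left(t,V \right)} = 3 t$ ($d{\left(t,V \right)} = \left(-3 + 6\right) t = 3 t$)
$o = 3$ ($o = 7 + 2 \left(-2\right) = 7 - 4 = 3$)
$M{\left(c \right)} = 16$ ($M{\left(c \right)} = 4 + 4 \cdot 3 = 4 + 12 = 16$)
$47 \left(d{\left(0,6 \right)} + M{\left(-10 \right)}\right) = 47 \left(3 \cdot 0 + 16\right) = 47 \left(0 + 16\right) = 47 \cdot 16 = 752$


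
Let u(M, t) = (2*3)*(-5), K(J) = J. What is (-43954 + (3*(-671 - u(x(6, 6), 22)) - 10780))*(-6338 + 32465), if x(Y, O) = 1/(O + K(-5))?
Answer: -1480277439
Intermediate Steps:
x(Y, O) = 1/(-5 + O) (x(Y, O) = 1/(O - 5) = 1/(-5 + O))
u(M, t) = -30 (u(M, t) = 6*(-5) = -30)
(-43954 + (3*(-671 - u(x(6, 6), 22)) - 10780))*(-6338 + 32465) = (-43954 + (3*(-671 - 1*(-30)) - 10780))*(-6338 + 32465) = (-43954 + (3*(-671 + 30) - 10780))*26127 = (-43954 + (3*(-641) - 10780))*26127 = (-43954 + (-1923 - 10780))*26127 = (-43954 - 12703)*26127 = -56657*26127 = -1480277439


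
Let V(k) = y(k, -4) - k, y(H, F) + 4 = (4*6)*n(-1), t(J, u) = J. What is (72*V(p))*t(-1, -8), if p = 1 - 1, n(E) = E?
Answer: 2016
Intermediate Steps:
p = 0
y(H, F) = -28 (y(H, F) = -4 + (4*6)*(-1) = -4 + 24*(-1) = -4 - 24 = -28)
V(k) = -28 - k
(72*V(p))*t(-1, -8) = (72*(-28 - 1*0))*(-1) = (72*(-28 + 0))*(-1) = (72*(-28))*(-1) = -2016*(-1) = 2016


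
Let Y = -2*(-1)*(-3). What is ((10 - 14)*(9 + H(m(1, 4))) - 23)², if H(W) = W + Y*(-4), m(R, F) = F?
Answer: 29241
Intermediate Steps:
Y = -6 (Y = 2*(-3) = -6)
H(W) = 24 + W (H(W) = W - 6*(-4) = W + 24 = 24 + W)
((10 - 14)*(9 + H(m(1, 4))) - 23)² = ((10 - 14)*(9 + (24 + 4)) - 23)² = (-4*(9 + 28) - 23)² = (-4*37 - 23)² = (-148 - 23)² = (-171)² = 29241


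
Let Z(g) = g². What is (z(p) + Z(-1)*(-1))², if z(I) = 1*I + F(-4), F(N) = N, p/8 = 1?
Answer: 9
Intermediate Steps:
p = 8 (p = 8*1 = 8)
z(I) = -4 + I (z(I) = 1*I - 4 = I - 4 = -4 + I)
(z(p) + Z(-1)*(-1))² = ((-4 + 8) + (-1)²*(-1))² = (4 + 1*(-1))² = (4 - 1)² = 3² = 9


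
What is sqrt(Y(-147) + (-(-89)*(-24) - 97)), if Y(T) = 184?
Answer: I*sqrt(2049) ≈ 45.266*I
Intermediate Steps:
sqrt(Y(-147) + (-(-89)*(-24) - 97)) = sqrt(184 + (-(-89)*(-24) - 97)) = sqrt(184 + (-89*24 - 97)) = sqrt(184 + (-2136 - 97)) = sqrt(184 - 2233) = sqrt(-2049) = I*sqrt(2049)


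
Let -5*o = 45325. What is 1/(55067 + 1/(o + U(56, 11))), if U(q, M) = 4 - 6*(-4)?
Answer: 9037/497640478 ≈ 1.8160e-5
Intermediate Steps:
o = -9065 (o = -⅕*45325 = -9065)
U(q, M) = 28 (U(q, M) = 4 + 24 = 28)
1/(55067 + 1/(o + U(56, 11))) = 1/(55067 + 1/(-9065 + 28)) = 1/(55067 + 1/(-9037)) = 1/(55067 - 1/9037) = 1/(497640478/9037) = 9037/497640478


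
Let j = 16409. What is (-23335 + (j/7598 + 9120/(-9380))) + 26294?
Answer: 10548515191/3563462 ≈ 2960.2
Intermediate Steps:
(-23335 + (j/7598 + 9120/(-9380))) + 26294 = (-23335 + (16409/7598 + 9120/(-9380))) + 26294 = (-23335 + (16409*(1/7598) + 9120*(-1/9380))) + 26294 = (-23335 + (16409/7598 - 456/469)) + 26294 = (-23335 + 4231133/3563462) + 26294 = -83149154637/3563462 + 26294 = 10548515191/3563462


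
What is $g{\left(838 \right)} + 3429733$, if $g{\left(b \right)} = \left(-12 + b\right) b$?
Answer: $4121921$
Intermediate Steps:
$g{\left(b \right)} = b \left(-12 + b\right)$
$g{\left(838 \right)} + 3429733 = 838 \left(-12 + 838\right) + 3429733 = 838 \cdot 826 + 3429733 = 692188 + 3429733 = 4121921$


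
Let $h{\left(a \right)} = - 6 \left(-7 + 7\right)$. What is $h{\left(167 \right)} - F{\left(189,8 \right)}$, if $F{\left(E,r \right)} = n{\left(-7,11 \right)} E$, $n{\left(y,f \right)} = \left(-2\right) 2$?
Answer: $756$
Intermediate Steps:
$n{\left(y,f \right)} = -4$
$F{\left(E,r \right)} = - 4 E$
$h{\left(a \right)} = 0$ ($h{\left(a \right)} = \left(-6\right) 0 = 0$)
$h{\left(167 \right)} - F{\left(189,8 \right)} = 0 - \left(-4\right) 189 = 0 - -756 = 0 + 756 = 756$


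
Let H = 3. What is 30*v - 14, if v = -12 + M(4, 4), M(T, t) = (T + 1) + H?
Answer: -134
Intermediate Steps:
M(T, t) = 4 + T (M(T, t) = (T + 1) + 3 = (1 + T) + 3 = 4 + T)
v = -4 (v = -12 + (4 + 4) = -12 + 8 = -4)
30*v - 14 = 30*(-4) - 14 = -120 - 14 = -134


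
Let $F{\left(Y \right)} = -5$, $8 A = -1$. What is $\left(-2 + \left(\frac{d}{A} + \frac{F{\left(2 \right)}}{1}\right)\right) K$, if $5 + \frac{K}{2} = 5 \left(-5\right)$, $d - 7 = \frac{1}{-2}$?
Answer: $3540$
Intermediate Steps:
$A = - \frac{1}{8}$ ($A = \frac{1}{8} \left(-1\right) = - \frac{1}{8} \approx -0.125$)
$d = \frac{13}{2}$ ($d = 7 + \frac{1}{-2} = 7 - \frac{1}{2} = \frac{13}{2} \approx 6.5$)
$K = -60$ ($K = -10 + 2 \cdot 5 \left(-5\right) = -10 + 2 \left(-25\right) = -10 - 50 = -60$)
$\left(-2 + \left(\frac{d}{A} + \frac{F{\left(2 \right)}}{1}\right)\right) K = \left(-2 + \left(\frac{13}{2 \left(- \frac{1}{8}\right)} - \frac{5}{1}\right)\right) \left(-60\right) = \left(-2 + \left(\frac{13}{2} \left(-8\right) - 5\right)\right) \left(-60\right) = \left(-2 - 57\right) \left(-60\right) = \left(-59\right) \left(-60\right) = 3540$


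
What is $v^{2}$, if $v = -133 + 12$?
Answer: $14641$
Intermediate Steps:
$v = -121$
$v^{2} = \left(-121\right)^{2} = 14641$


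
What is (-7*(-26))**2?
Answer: 33124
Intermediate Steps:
(-7*(-26))**2 = 182**2 = 33124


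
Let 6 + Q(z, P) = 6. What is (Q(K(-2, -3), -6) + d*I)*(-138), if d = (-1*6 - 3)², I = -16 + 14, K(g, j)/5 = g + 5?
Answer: 22356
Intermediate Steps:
K(g, j) = 25 + 5*g (K(g, j) = 5*(g + 5) = 5*(5 + g) = 25 + 5*g)
Q(z, P) = 0 (Q(z, P) = -6 + 6 = 0)
I = -2
d = 81 (d = (-6 - 3)² = (-9)² = 81)
(Q(K(-2, -3), -6) + d*I)*(-138) = (0 + 81*(-2))*(-138) = (0 - 162)*(-138) = -162*(-138) = 22356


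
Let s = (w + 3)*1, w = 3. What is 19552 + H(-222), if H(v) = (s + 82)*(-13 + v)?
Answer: -1128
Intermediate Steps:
s = 6 (s = (3 + 3)*1 = 6*1 = 6)
H(v) = -1144 + 88*v (H(v) = (6 + 82)*(-13 + v) = 88*(-13 + v) = -1144 + 88*v)
19552 + H(-222) = 19552 + (-1144 + 88*(-222)) = 19552 + (-1144 - 19536) = 19552 - 20680 = -1128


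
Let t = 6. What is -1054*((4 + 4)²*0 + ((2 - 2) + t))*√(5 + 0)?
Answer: -6324*√5 ≈ -14141.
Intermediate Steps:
-1054*((4 + 4)²*0 + ((2 - 2) + t))*√(5 + 0) = -1054*((4 + 4)²*0 + ((2 - 2) + 6))*√(5 + 0) = -1054*(8²*0 + (0 + 6))*√5 = -1054*(64*0 + 6)*√5 = -1054*(0 + 6)*√5 = -6324*√5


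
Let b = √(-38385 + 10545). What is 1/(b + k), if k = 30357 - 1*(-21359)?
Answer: 12929/668643124 - I*√435/334321562 ≈ 1.9336e-5 - 6.2385e-8*I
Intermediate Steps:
k = 51716 (k = 30357 + 21359 = 51716)
b = 8*I*√435 (b = √(-27840) = 8*I*√435 ≈ 166.85*I)
1/(b + k) = 1/(8*I*√435 + 51716) = 1/(51716 + 8*I*√435)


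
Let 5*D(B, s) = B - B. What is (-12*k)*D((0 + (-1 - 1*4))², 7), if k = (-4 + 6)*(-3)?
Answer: 0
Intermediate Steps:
k = -6 (k = 2*(-3) = -6)
D(B, s) = 0 (D(B, s) = (B - B)/5 = (⅕)*0 = 0)
(-12*k)*D((0 + (-1 - 1*4))², 7) = -12*(-6)*0 = 72*0 = 0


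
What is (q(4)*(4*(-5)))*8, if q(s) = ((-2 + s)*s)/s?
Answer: -320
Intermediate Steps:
q(s) = -2 + s (q(s) = (s*(-2 + s))/s = -2 + s)
(q(4)*(4*(-5)))*8 = ((-2 + 4)*(4*(-5)))*8 = (2*(-20))*8 = -40*8 = -320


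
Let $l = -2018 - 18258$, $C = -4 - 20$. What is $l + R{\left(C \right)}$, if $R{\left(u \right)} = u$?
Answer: $-20300$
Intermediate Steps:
$C = -24$
$l = -20276$ ($l = -2018 - 18258 = -20276$)
$l + R{\left(C \right)} = -20276 - 24 = -20300$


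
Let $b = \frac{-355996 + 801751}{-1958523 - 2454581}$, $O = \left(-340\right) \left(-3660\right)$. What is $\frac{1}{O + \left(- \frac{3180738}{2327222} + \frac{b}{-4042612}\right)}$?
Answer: $\frac{20759363864686276928}{25832924020290160942062393} \approx 8.036 \cdot 10^{-7}$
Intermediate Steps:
$O = 1244400$
$b = - \frac{445755}{4413104}$ ($b = \frac{445755}{-4413104} = 445755 \left(- \frac{1}{4413104}\right) = - \frac{445755}{4413104} \approx -0.10101$)
$\frac{1}{O + \left(- \frac{3180738}{2327222} + \frac{b}{-4042612}\right)} = \frac{1}{1244400 - \left(- \frac{445755}{17840467187648} + \frac{1590369}{1163611}\right)} = \frac{1}{1244400 - \frac{28372925442067140807}{20759363864686276928}} = \frac{1}{\frac{25832924020290160942062393}{20759363864686276928}} = \frac{20759363864686276928}{25832924020290160942062393}$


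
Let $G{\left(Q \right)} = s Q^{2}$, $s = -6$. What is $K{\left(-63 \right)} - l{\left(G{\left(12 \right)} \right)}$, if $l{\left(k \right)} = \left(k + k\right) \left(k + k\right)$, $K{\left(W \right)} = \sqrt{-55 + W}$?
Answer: $-2985984 + i \sqrt{118} \approx -2.986 \cdot 10^{6} + 10.863 i$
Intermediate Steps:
$G{\left(Q \right)} = - 6 Q^{2}$
$l{\left(k \right)} = 4 k^{2}$ ($l{\left(k \right)} = 2 k 2 k = 4 k^{2}$)
$K{\left(-63 \right)} - l{\left(G{\left(12 \right)} \right)} = \sqrt{-55 - 63} - 4 \left(- 6 \cdot 12^{2}\right)^{2} = \sqrt{-118} - 4 \left(\left(-6\right) 144\right)^{2} = i \sqrt{118} - 4 \left(-864\right)^{2} = i \sqrt{118} - 4 \cdot 746496 = i \sqrt{118} - 2985984 = -2985984 + i \sqrt{118}$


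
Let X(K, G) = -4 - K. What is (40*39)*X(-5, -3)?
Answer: 1560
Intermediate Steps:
(40*39)*X(-5, -3) = (40*39)*(-4 - 1*(-5)) = 1560*(-4 + 5) = 1560*1 = 1560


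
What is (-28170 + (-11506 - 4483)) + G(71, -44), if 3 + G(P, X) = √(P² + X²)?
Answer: -44162 + √6977 ≈ -44079.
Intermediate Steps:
G(P, X) = -3 + √(P² + X²)
(-28170 + (-11506 - 4483)) + G(71, -44) = (-28170 + (-11506 - 4483)) + (-3 + √(71² + (-44)²)) = (-28170 - 15989) + (-3 + √(5041 + 1936)) = -44159 + (-3 + √6977) = -44162 + √6977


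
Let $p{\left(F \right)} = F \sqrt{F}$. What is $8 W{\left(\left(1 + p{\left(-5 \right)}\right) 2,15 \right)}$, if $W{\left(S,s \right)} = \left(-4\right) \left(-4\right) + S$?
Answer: $144 - 80 i \sqrt{5} \approx 144.0 - 178.89 i$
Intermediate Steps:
$p{\left(F \right)} = F^{\frac{3}{2}}$
$W{\left(S,s \right)} = 16 + S$
$8 W{\left(\left(1 + p{\left(-5 \right)}\right) 2,15 \right)} = 8 \left(16 + \left(1 + \left(-5\right)^{\frac{3}{2}}\right) 2\right) = 8 \left(16 + \left(1 - 5 i \sqrt{5}\right) 2\right) = 8 \left(16 + \left(2 - 10 i \sqrt{5}\right)\right) = 8 \left(18 - 10 i \sqrt{5}\right) = 144 - 80 i \sqrt{5}$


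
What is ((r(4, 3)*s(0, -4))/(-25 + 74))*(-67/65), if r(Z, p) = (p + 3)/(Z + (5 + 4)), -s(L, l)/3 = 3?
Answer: 3618/41405 ≈ 0.087381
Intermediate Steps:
s(L, l) = -9 (s(L, l) = -3*3 = -9)
r(Z, p) = (3 + p)/(9 + Z) (r(Z, p) = (3 + p)/(Z + 9) = (3 + p)/(9 + Z))
((r(4, 3)*s(0, -4))/(-25 + 74))*(-67/65) = ((((3 + 3)/(9 + 4))*(-9))/(-25 + 74))*(-67/65) = (((6/13)*(-9))/49)*(-67*1/65) = ((((1/13)*6)*(-9))/49)*(-67/65) = (((6/13)*(-9))/49)*(-67/65) = ((1/49)*(-54/13))*(-67/65) = -54/637*(-67/65) = 3618/41405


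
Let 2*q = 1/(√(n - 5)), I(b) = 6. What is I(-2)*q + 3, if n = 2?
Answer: 3 - I*√3 ≈ 3.0 - 1.732*I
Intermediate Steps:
q = -I*√3/6 (q = 1/(2*(√(2 - 5))) = 1/(2*(√(-3))) = 1/(2*((I*√3))) = (-I*√3/3)/2 = -I*√3/6 ≈ -0.28868*I)
I(-2)*q + 3 = 6*(-I*√3/6) + 3 = -I*√3 + 3 = 3 - I*√3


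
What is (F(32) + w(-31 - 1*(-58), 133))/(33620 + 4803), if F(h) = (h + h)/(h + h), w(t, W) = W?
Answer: 134/38423 ≈ 0.0034875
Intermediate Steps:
F(h) = 1 (F(h) = (2*h)/((2*h)) = (2*h)*(1/(2*h)) = 1)
(F(32) + w(-31 - 1*(-58), 133))/(33620 + 4803) = (1 + 133)/(33620 + 4803) = 134/38423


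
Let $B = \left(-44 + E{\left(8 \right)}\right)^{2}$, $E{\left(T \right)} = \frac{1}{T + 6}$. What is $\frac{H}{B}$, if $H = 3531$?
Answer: $\frac{230692}{126075} \approx 1.8298$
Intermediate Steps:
$E{\left(T \right)} = \frac{1}{6 + T}$
$B = \frac{378225}{196}$ ($B = \left(-44 + \frac{1}{6 + 8}\right)^{2} = \left(-44 + \frac{1}{14}\right)^{2} = \left(- \frac{615}{14}\right)^{2} = \frac{378225}{196} \approx 1929.7$)
$\frac{H}{B} = \frac{3531}{\frac{378225}{196}} = 3531 \cdot \frac{196}{378225} = \frac{230692}{126075}$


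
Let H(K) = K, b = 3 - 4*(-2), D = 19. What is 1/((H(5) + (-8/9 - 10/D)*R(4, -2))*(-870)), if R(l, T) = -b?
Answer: -57/1019930 ≈ -5.5886e-5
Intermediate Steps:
b = 11 (b = 3 + 8 = 11)
R(l, T) = -11 (R(l, T) = -1*11 = -11)
1/((H(5) + (-8/9 - 10/D)*R(4, -2))*(-870)) = 1/((5 + (-8/9 - 10/19)*(-11))*(-870)) = -1/870/(5 + (-8*1/9 - 10*1/19)*(-11)) = -1/870/(5 + (-8/9 - 10/19)*(-11)) = -1/870/(5 - 242/171*(-11)) = -1/870/(5 + 2662/171) = -1/870/(3517/171) = (171/3517)*(-1/870) = -57/1019930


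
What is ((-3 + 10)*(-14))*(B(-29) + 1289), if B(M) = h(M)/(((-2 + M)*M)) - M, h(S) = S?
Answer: -4003986/31 ≈ -1.2916e+5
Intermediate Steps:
B(M) = 1/(-2 + M) - M (B(M) = M/(((-2 + M)*M)) - M = M/((M*(-2 + M))) - M = M*(1/(M*(-2 + M))) - M = 1/(-2 + M) - M)
((-3 + 10)*(-14))*(B(-29) + 1289) = ((-3 + 10)*(-14))*((1 - 1*(-29)² + 2*(-29))/(-2 - 29) + 1289) = (7*(-14))*((1 - 1*841 - 58)/(-31) + 1289) = -98*(-(1 - 841 - 58)/31 + 1289) = -98*(-1/31*(-898) + 1289) = -98*(898/31 + 1289) = -98*40857/31 = -4003986/31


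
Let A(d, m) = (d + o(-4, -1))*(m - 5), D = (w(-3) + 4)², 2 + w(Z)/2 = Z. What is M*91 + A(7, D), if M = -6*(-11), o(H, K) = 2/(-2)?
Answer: 6192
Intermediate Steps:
w(Z) = -4 + 2*Z
o(H, K) = -1 (o(H, K) = 2*(-½) = -1)
D = 36 (D = ((-4 + 2*(-3)) + 4)² = ((-4 - 6) + 4)² = (-10 + 4)² = (-6)² = 36)
A(d, m) = (-1 + d)*(-5 + m) (A(d, m) = (d - 1)*(m - 5) = (-1 + d)*(-5 + m))
M = 66
M*91 + A(7, D) = 66*91 + (5 - 1*36 - 5*7 + 7*36) = 6006 + (5 - 36 - 35 + 252) = 6006 + 186 = 6192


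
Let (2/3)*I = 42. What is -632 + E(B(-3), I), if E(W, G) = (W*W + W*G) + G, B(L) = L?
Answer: -749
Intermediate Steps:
I = 63 (I = (3/2)*42 = 63)
E(W, G) = G + W**2 + G*W (E(W, G) = (W**2 + G*W) + G = G + W**2 + G*W)
-632 + E(B(-3), I) = -632 + (63 + (-3)**2 + 63*(-3)) = -632 + (63 + 9 - 189) = -632 - 117 = -749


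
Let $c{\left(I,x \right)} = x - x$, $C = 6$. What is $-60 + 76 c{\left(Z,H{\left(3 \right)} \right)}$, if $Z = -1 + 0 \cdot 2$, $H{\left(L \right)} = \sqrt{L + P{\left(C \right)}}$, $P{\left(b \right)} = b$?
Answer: $-60$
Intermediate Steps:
$H{\left(L \right)} = \sqrt{6 + L}$ ($H{\left(L \right)} = \sqrt{L + 6} = \sqrt{6 + L}$)
$Z = -1$ ($Z = -1 + 0 = -1$)
$c{\left(I,x \right)} = 0$
$-60 + 76 c{\left(Z,H{\left(3 \right)} \right)} = -60 + 76 \cdot 0 = -60 + 0 = -60$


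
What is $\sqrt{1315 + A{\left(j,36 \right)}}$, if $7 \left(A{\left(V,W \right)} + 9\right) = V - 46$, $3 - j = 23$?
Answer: $\frac{2 \sqrt{15883}}{7} \approx 36.008$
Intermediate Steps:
$j = -20$ ($j = 3 - 23 = -20$)
$A{\left(V,W \right)} = - \frac{109}{7} + \frac{V}{7}$ ($A{\left(V,W \right)} = -9 + \frac{V - 46}{7} = -9 + \frac{-46 + V}{7} = -9 + \left(- \frac{46}{7} + \frac{V}{7}\right) = - \frac{109}{7} + \frac{V}{7}$)
$\sqrt{1315 + A{\left(j,36 \right)}} = \sqrt{1315 + \left(- \frac{109}{7} + \frac{1}{7} \left(-20\right)\right)} = \sqrt{1315 - \frac{129}{7}} = \sqrt{\frac{9076}{7}} = \frac{2 \sqrt{15883}}{7}$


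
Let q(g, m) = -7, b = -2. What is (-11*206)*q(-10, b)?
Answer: 15862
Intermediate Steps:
(-11*206)*q(-10, b) = -11*206*(-7) = -2266*(-7) = 15862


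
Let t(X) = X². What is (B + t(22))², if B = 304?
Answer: 620944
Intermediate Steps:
(B + t(22))² = (304 + 22²)² = (304 + 484)² = 788² = 620944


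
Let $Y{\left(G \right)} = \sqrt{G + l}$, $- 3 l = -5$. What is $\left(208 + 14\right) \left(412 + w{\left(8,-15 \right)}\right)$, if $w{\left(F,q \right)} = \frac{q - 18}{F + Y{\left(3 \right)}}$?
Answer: $\frac{8052384}{89} + \frac{3663 \sqrt{42}}{89} \approx 90743.0$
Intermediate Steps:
$l = \frac{5}{3}$ ($l = \left(- \frac{1}{3}\right) \left(-5\right) = \frac{5}{3} \approx 1.6667$)
$Y{\left(G \right)} = \sqrt{\frac{5}{3} + G}$ ($Y{\left(G \right)} = \sqrt{G + \frac{5}{3}} = \sqrt{\frac{5}{3} + G}$)
$w{\left(F,q \right)} = \frac{-18 + q}{F + \frac{\sqrt{42}}{3}}$ ($w{\left(F,q \right)} = \frac{q - 18}{F + \frac{\sqrt{15 + 9 \cdot 3}}{3}} = \frac{-18 + q}{F + \frac{\sqrt{15 + 27}}{3}} = \frac{-18 + q}{F + \frac{\sqrt{42}}{3}}$)
$\left(208 + 14\right) \left(412 + w{\left(8,-15 \right)}\right) = \left(208 + 14\right) \left(412 + \frac{3 \left(-18 - 15\right)}{\sqrt{42} + 3 \cdot 8}\right) = 222 \left(412 + 3 \frac{1}{\sqrt{42} + 24} \left(-33\right)\right) = 222 \left(412 + 3 \frac{1}{24 + \sqrt{42}} \left(-33\right)\right) = 222 \left(412 - \frac{99}{24 + \sqrt{42}}\right) = 91464 - \frac{21978}{24 + \sqrt{42}}$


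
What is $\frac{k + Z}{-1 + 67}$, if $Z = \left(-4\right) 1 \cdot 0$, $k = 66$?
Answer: $1$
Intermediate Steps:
$Z = 0$ ($Z = \left(-4\right) 0 = 0$)
$\frac{k + Z}{-1 + 67} = \frac{66 + 0}{-1 + 67} = \frac{66}{66} = 66 \cdot \frac{1}{66} = 1$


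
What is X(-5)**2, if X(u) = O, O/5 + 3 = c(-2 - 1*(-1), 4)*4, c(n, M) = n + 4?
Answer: 2025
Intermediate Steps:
c(n, M) = 4 + n
O = 45 (O = -15 + 5*((4 + (-2 - 1*(-1)))*4) = -15 + 5*((4 + (-2 + 1))*4) = -15 + 5*((4 - 1)*4) = -15 + 5*(3*4) = -15 + 5*12 = -15 + 60 = 45)
X(u) = 45
X(-5)**2 = 45**2 = 2025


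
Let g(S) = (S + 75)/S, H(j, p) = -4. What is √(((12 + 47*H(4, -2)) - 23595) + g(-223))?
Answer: I*√1182075055/223 ≈ 154.18*I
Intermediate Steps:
g(S) = (75 + S)/S
√(((12 + 47*H(4, -2)) - 23595) + g(-223)) = √(((12 + 47*(-4)) - 23595) + (75 - 223)/(-223)) = √(((12 - 188) - 23595) - 1/223*(-148)) = √((-176 - 23595) + 148/223) = √(-23771 + 148/223) = √(-5300785/223) = I*√1182075055/223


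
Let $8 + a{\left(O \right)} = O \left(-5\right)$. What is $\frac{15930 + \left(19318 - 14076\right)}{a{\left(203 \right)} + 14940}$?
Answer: $\frac{21172}{13917} \approx 1.5213$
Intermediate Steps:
$a{\left(O \right)} = -8 - 5 O$ ($a{\left(O \right)} = -8 + O \left(-5\right) = -8 - 5 O$)
$\frac{15930 + \left(19318 - 14076\right)}{a{\left(203 \right)} + 14940} = \frac{15930 + \left(19318 - 14076\right)}{\left(-8 - 1015\right) + 14940} = \frac{15930 + 5242}{-1023 + 14940} = \frac{21172}{13917}$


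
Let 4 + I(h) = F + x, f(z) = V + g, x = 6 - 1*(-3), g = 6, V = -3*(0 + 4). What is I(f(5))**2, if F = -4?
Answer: 1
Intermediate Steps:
V = -12 (V = -3*4 = -12)
x = 9 (x = 6 + 3 = 9)
f(z) = -6 (f(z) = -12 + 6 = -6)
I(h) = 1 (I(h) = -4 + (-4 + 9) = -4 + 5 = 1)
I(f(5))**2 = 1**2 = 1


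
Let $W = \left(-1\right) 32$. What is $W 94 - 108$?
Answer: $-3116$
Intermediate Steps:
$W = -32$
$W 94 - 108 = \left(-32\right) 94 - 108 = -3008 - 108 = -3116$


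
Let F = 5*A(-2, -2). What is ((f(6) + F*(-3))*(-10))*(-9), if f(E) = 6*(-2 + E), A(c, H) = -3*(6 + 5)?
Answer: 46710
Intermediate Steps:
A(c, H) = -33 (A(c, H) = -3*11 = -33)
f(E) = -12 + 6*E
F = -165 (F = 5*(-33) = -165)
((f(6) + F*(-3))*(-10))*(-9) = (((-12 + 6*6) - 165*(-3))*(-10))*(-9) = (((-12 + 36) + 495)*(-10))*(-9) = ((24 + 495)*(-10))*(-9) = (519*(-10))*(-9) = -5190*(-9) = 46710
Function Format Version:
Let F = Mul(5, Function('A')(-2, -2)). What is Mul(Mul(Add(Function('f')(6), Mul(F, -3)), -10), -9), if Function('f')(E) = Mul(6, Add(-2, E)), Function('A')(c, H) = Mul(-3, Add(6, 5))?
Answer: 46710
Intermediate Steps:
Function('A')(c, H) = -33 (Function('A')(c, H) = Mul(-3, 11) = -33)
Function('f')(E) = Add(-12, Mul(6, E))
F = -165 (F = Mul(5, -33) = -165)
Mul(Mul(Add(Function('f')(6), Mul(F, -3)), -10), -9) = Mul(Mul(Add(Add(-12, Mul(6, 6)), Mul(-165, -3)), -10), -9) = Mul(Mul(Add(Add(-12, 36), 495), -10), -9) = Mul(Mul(Add(24, 495), -10), -9) = Mul(Mul(519, -10), -9) = Mul(-5190, -9) = 46710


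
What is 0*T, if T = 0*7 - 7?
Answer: 0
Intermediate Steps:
T = -7 (T = 0 - 7 = -7)
0*T = 0*(-7) = 0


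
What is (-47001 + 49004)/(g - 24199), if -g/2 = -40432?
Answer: 2003/56665 ≈ 0.035348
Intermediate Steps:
g = 80864 (g = -2*(-40432) = 80864)
(-47001 + 49004)/(g - 24199) = (-47001 + 49004)/(80864 - 24199) = 2003/56665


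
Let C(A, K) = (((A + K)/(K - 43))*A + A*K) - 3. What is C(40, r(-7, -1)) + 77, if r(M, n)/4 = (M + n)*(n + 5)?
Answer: -859346/171 ≈ -5025.4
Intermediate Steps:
r(M, n) = 4*(5 + n)*(M + n) (r(M, n) = 4*((M + n)*(n + 5)) = 4*((M + n)*(5 + n)) = 4*((5 + n)*(M + n)) = 4*(5 + n)*(M + n))
C(A, K) = -3 + A*K + A*(A + K)/(-43 + K) (C(A, K) = (((A + K)/(-43 + K))*A + A*K) - 3 = (A*(A + K)/(-43 + K) + A*K) - 3 = (A*K + A*(A + K)/(-43 + K)) - 3 = -3 + A*K + A*(A + K)/(-43 + K))
C(40, r(-7, -1)) + 77 = (129 + 40² - 3*(4*(-1)² + 20*(-7) + 20*(-1) + 4*(-7)*(-1)) + 40*(4*(-1)² + 20*(-7) + 20*(-1) + 4*(-7)*(-1))² - 42*40*(4*(-1)² + 20*(-7) + 20*(-1) + 4*(-7)*(-1)))/(-43 + (4*(-1)² + 20*(-7) + 20*(-1) + 4*(-7)*(-1))) + 77 = (129 + 1600 - 3*(4*1 - 140 - 20 + 28) + 40*(4*1 - 140 - 20 + 28)² - 42*40*(4*1 - 140 - 20 + 28))/(-43 + (4*1 - 140 - 20 + 28)) + 77 = (129 + 1600 - 3*(4 - 140 - 20 + 28) + 40*(4 - 140 - 20 + 28)² - 42*40*(4 - 140 - 20 + 28))/(-43 + (4 - 140 - 20 + 28)) + 77 = (129 + 1600 - 3*(-128) + 40*(-128)² - 42*40*(-128))/(-43 - 128) + 77 = (129 + 1600 + 384 + 40*16384 + 215040)/(-171) + 77 = -(129 + 1600 + 384 + 655360 + 215040)/171 + 77 = -1/171*872513 + 77 = -872513/171 + 77 = -859346/171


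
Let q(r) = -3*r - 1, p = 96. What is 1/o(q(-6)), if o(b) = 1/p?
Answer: 96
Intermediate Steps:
q(r) = -1 - 3*r
o(b) = 1/96
1/o(q(-6)) = 1/(1/96) = 96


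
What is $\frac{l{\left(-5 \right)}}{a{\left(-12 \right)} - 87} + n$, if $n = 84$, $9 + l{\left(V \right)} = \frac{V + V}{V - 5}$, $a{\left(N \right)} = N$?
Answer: $\frac{8324}{99} \approx 84.081$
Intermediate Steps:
$l{\left(V \right)} = -9 + \frac{2 V}{-5 + V}$ ($l{\left(V \right)} = -9 + \frac{V + V}{V - 5} = -9 + \frac{2 V}{-5 + V}$)
$\frac{l{\left(-5 \right)}}{a{\left(-12 \right)} - 87} + n = \frac{\frac{1}{-5 - 5} \left(45 - -35\right)}{-12 - 87} + 84 = \frac{\frac{1}{-10} \left(45 + 35\right)}{-99} + 84 = - \frac{\left(- \frac{1}{10}\right) 80}{99} + 84 = \left(- \frac{1}{99}\right) \left(-8\right) + 84 = \frac{8}{99} + 84 = \frac{8324}{99}$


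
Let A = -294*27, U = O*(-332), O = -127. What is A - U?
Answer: -50102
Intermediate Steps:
U = 42164 (U = -127*(-332) = 42164)
A = -7938
A - U = -7938 - 1*42164 = -7938 - 42164 = -50102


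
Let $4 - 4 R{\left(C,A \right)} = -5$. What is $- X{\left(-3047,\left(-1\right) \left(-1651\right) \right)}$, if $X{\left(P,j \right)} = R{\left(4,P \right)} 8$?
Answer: $-18$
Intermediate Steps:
$R{\left(C,A \right)} = \frac{9}{4}$ ($R{\left(C,A \right)} = 1 - - \frac{5}{4} = 1 + \frac{5}{4} = \frac{9}{4}$)
$X{\left(P,j \right)} = 18$ ($X{\left(P,j \right)} = \frac{9}{4} \cdot 8 = 18$)
$- X{\left(-3047,\left(-1\right) \left(-1651\right) \right)} = \left(-1\right) 18 = -18$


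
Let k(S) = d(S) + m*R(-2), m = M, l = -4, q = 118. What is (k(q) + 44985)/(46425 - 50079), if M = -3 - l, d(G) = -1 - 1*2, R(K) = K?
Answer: -22490/1827 ≈ -12.310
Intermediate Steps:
d(G) = -3 (d(G) = -1 - 2 = -3)
M = 1 (M = -3 - 1*(-4) = -3 + 4 = 1)
m = 1
k(S) = -5 (k(S) = -3 + 1*(-2) = -3 - 2 = -5)
(k(q) + 44985)/(46425 - 50079) = (-5 + 44985)/(46425 - 50079) = 44980/(-3654) = 44980*(-1/3654) = -22490/1827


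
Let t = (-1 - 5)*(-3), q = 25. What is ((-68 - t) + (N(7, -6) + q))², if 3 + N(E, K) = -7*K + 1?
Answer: 441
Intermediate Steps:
t = 18 (t = -6*(-3) = 18)
N(E, K) = -2 - 7*K (N(E, K) = -3 + (-7*K + 1) = -3 + (1 - 7*K) = -2 - 7*K)
((-68 - t) + (N(7, -6) + q))² = ((-68 - 1*18) + ((-2 - 7*(-6)) + 25))² = ((-68 - 18) + ((-2 + 42) + 25))² = (-86 + (40 + 25))² = (-86 + 65)² = (-21)² = 441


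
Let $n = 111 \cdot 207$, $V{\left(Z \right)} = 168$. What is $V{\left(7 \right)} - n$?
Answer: $-22809$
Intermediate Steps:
$n = 22977$
$V{\left(7 \right)} - n = 168 - 22977 = -22809$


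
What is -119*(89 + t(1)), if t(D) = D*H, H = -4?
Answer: -10115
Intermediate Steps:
t(D) = -4*D (t(D) = D*(-4) = -4*D)
-119*(89 + t(1)) = -119*(89 - 4*1) = -119*(89 - 4) = -119*85 = -10115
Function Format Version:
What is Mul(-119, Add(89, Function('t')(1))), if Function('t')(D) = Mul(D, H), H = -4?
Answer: -10115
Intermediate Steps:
Function('t')(D) = Mul(-4, D) (Function('t')(D) = Mul(D, -4) = Mul(-4, D))
Mul(-119, Add(89, Function('t')(1))) = Mul(-119, Add(89, Mul(-4, 1))) = Mul(-119, Add(89, -4)) = Mul(-119, 85) = -10115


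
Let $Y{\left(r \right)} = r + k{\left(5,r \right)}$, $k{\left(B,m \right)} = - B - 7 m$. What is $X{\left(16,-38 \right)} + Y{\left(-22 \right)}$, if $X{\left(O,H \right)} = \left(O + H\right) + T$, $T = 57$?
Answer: $162$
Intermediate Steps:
$X{\left(O,H \right)} = 57 + H + O$ ($X{\left(O,H \right)} = \left(O + H\right) + 57 = \left(H + O\right) + 57 = 57 + H + O$)
$Y{\left(r \right)} = -5 - 6 r$ ($Y{\left(r \right)} = r - \left(5 + 7 r\right) = -5 - 6 r$)
$X{\left(16,-38 \right)} + Y{\left(-22 \right)} = \left(57 - 38 + 16\right) - -127 = 35 + \left(-5 + 132\right) = 35 + 127 = 162$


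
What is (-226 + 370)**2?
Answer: 20736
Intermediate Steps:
(-226 + 370)**2 = 144**2 = 20736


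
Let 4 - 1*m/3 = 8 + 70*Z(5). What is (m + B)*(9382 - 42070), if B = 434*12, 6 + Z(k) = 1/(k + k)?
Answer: -210347280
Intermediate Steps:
Z(k) = -6 + 1/(2*k) (Z(k) = -6 + 1/(k + k) = -6 + 1/(2*k))
B = 5208
m = 1227 (m = 12 - 3*(8 + 70*(-6 + (½)/5)) = 12 - 3*(8 + 70*(-6 + (½)*(⅕))) = 12 - 3*(8 + 70*(-6 + ⅒)) = 12 - 3*(8 + 70*(-59/10)) = 12 - 3*(8 - 413) = 12 - 3*(-405) = 12 + 1215 = 1227)
(m + B)*(9382 - 42070) = (1227 + 5208)*(9382 - 42070) = 6435*(-32688) = -210347280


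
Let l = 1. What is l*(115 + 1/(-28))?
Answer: 3219/28 ≈ 114.96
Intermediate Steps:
l*(115 + 1/(-28)) = 1*(115 + 1/(-28)) = 1*(115 - 1/28) = 1*(3219/28) = 3219/28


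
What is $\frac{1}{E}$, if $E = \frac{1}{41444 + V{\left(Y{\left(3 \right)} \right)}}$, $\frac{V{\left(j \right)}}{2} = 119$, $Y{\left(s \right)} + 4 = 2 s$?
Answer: $41682$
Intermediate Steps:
$Y{\left(s \right)} = -4 + 2 s$
$V{\left(j \right)} = 238$ ($V{\left(j \right)} = 2 \cdot 119 = 238$)
$E = \frac{1}{41682}$ ($E = \frac{1}{41444 + 238} = \frac{1}{41682} \approx 2.3991 \cdot 10^{-5}$)
$\frac{1}{E} = \frac{1}{\frac{1}{41682}} = 41682$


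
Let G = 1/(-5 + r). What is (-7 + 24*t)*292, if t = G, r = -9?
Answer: -17812/7 ≈ -2544.6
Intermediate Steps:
G = -1/14 (G = 1/(-5 - 9) = 1/(-14) = -1/14 ≈ -0.071429)
t = -1/14 ≈ -0.071429
(-7 + 24*t)*292 = (-7 + 24*(-1/14))*292 = (-7 - 12/7)*292 = -61/7*292 = -17812/7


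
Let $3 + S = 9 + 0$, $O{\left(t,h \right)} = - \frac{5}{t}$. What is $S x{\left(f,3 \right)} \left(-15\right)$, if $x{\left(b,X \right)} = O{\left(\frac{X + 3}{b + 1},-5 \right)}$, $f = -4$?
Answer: $-225$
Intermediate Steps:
$x{\left(b,X \right)} = - \frac{5 \left(1 + b\right)}{3 + X}$ ($x{\left(b,X \right)} = - \frac{5}{\left(X + 3\right) \frac{1}{b + 1}} = - \frac{5}{\left(3 + X\right) \frac{1}{1 + b}} = - \frac{5}{\frac{1}{1 + b} \left(3 + X\right)} = - 5 \frac{1 + b}{3 + X} = - \frac{5 \left(1 + b\right)}{3 + X}$)
$S = 6$ ($S = -3 + \left(9 + 0\right) = -3 + 9 = 6$)
$S x{\left(f,3 \right)} \left(-15\right) = 6 \frac{5 \left(-1 - -4\right)}{3 + 3} \left(-15\right) = 6 \frac{5 \left(-1 + 4\right)}{6} \left(-15\right) = 6 \cdot 5 \cdot \frac{1}{6} \cdot 3 \left(-15\right) = 6 \cdot \frac{5}{2} \left(-15\right) = 15 \left(-15\right) = -225$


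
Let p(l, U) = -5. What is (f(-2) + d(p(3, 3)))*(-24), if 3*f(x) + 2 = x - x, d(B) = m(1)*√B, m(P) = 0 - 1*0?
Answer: 16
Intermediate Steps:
m(P) = 0 (m(P) = 0 + 0 = 0)
d(B) = 0 (d(B) = 0*√B = 0)
f(x) = -⅔ (f(x) = -⅔ + (x - x)/3 = -⅔ + (⅓)*0 = -⅔ + 0 = -⅔)
(f(-2) + d(p(3, 3)))*(-24) = (-⅔ + 0)*(-24) = -⅔*(-24) = 16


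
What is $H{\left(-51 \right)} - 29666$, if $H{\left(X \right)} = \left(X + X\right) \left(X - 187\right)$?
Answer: $-5390$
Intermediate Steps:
$H{\left(X \right)} = 2 X \left(-187 + X\right)$
$H{\left(-51 \right)} - 29666 = 2 \left(-51\right) \left(-187 - 51\right) - 29666 = 2 \left(-51\right) \left(-238\right) - 29666 = 24276 - 29666 = -5390$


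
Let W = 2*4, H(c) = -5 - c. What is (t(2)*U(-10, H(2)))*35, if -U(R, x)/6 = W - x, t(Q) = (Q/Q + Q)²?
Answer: -28350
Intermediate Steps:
W = 8
t(Q) = (1 + Q)²
U(R, x) = -48 + 6*x (U(R, x) = -6*(8 - x) = -48 + 6*x)
(t(2)*U(-10, H(2)))*35 = ((1 + 2)²*(-48 + 6*(-5 - 1*2)))*35 = (3²*(-48 + 6*(-5 - 2)))*35 = (9*(-48 + 6*(-7)))*35 = (9*(-48 - 42))*35 = (9*(-90))*35 = -810*35 = -28350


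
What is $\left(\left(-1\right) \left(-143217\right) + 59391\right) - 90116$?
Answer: $112492$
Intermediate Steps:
$\left(\left(-1\right) \left(-143217\right) + 59391\right) - 90116 = \left(143217 + 59391\right) - 90116 = 202608 - 90116 = 112492$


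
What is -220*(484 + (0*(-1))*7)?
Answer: -106480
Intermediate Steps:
-220*(484 + (0*(-1))*7) = -220*(484 + 0*7) = -220*(484 + 0) = -220*484 = -106480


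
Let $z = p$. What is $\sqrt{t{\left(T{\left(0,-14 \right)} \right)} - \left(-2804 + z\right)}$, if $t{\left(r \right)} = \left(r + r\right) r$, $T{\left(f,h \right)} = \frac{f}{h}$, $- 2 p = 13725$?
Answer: $\frac{\sqrt{38666}}{2} \approx 98.318$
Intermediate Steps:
$p = - \frac{13725}{2}$ ($p = \left(- \frac{1}{2}\right) 13725 = - \frac{13725}{2} \approx -6862.5$)
$z = - \frac{13725}{2} \approx -6862.5$
$t{\left(r \right)} = 2 r^{2}$ ($t{\left(r \right)} = 2 r r = 2 r^{2}$)
$\sqrt{t{\left(T{\left(0,-14 \right)} \right)} - \left(-2804 + z\right)} = \sqrt{2 \left(\frac{0}{-14}\right)^{2} + \left(2804 - - \frac{13725}{2}\right)} = \sqrt{2 \left(0 \left(- \frac{1}{14}\right)\right)^{2} + \left(2804 + \frac{13725}{2}\right)} = \sqrt{2 \cdot 0^{2} + \frac{19333}{2}} = \sqrt{2 \cdot 0 + \frac{19333}{2}} = \sqrt{0 + \frac{19333}{2}} = \sqrt{\frac{19333}{2}} = \frac{\sqrt{38666}}{2}$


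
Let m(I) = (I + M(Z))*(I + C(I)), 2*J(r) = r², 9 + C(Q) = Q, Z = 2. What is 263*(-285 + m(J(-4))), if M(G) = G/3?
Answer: -176999/3 ≈ -59000.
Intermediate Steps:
M(G) = G/3 (M(G) = G*(⅓) = G/3)
C(Q) = -9 + Q
J(r) = r²/2
m(I) = (-9 + 2*I)*(⅔ + I) (m(I) = (I + (⅓)*2)*(I + (-9 + I)) = (I + ⅔)*(-9 + 2*I) = (⅔ + I)*(-9 + 2*I) = (-9 + 2*I)*(⅔ + I))
263*(-285 + m(J(-4))) = 263*(-285 + (-6 + 2*((½)*(-4)²)² - 23*(-4)²/6)) = 263*(-285 + (-6 + 2*((½)*16)² - 23*16/6)) = 263*(-285 + (-6 + 2*8² - 23/3*8)) = 263*(-285 + (-6 + 2*64 - 184/3)) = 263*(-285 + (-6 + 128 - 184/3)) = 263*(-285 + 182/3) = 263*(-673/3) = -176999/3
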